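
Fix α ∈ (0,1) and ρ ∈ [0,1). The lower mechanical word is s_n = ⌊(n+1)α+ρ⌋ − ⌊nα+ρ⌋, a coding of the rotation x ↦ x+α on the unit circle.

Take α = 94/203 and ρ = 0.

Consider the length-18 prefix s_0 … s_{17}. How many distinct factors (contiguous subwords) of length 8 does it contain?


t_n = ⌊(n·94)/203⌋ for n = 0 … 18:
  n=0…9: ⌊0/203⌋=0 ⌊94/203⌋=0 ⌊188/203⌋=0 ⌊282/203⌋=1 ⌊376/203⌋=1 ⌊470/203⌋=2 ⌊564/203⌋=2 ⌊658/203⌋=3 ⌊752/203⌋=3 ⌊846/203⌋=4
  n=10…18: ⌊940/203⌋=4 ⌊1034/203⌋=5 ⌊1128/203⌋=5 ⌊1222/203⌋=6 ⌊1316/203⌋=6 ⌊1410/203⌋=6 ⌊1504/203⌋=7 ⌊1598/203⌋=7 ⌊1692/203⌋=8
s_n = t_(n+1) − t_n for n = 0 … 17 gives
prefix = 001010101010100101
slide a length-8 window over [0..7] … [10..17] (11 windows); first occurrence of each distinct factor:
  [  0..  7] 00101010
  [  1..  8] 01010101
  [  2..  9] 10101010
  [  7.. 14] 01010100
  [  8.. 15] 10101001
  [  9.. 16] 01010010
  [ 10.. 17] 10100101
  (the other 4 windows repeat one of these)
distinct factors: {00101010, 01010010, 01010100, 01010101, 10100101, 10101001, 10101010}
count = 7  (Sturmian bound for length 8 is 9)

7


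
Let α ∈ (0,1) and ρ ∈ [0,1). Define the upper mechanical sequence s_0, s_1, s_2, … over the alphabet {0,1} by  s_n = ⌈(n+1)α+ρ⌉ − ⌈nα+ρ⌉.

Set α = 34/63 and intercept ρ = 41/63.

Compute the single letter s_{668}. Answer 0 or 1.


(n+1)α + ρ = (669·34 + 41) / 63 = 22787/63
nα + ρ     = (668·34 + 41) / 63 = 22753/63
⌈22787/63⌉ = 362,  ⌈22753/63⌉ = 362
s_{668} = 362 − 362 = 0

0


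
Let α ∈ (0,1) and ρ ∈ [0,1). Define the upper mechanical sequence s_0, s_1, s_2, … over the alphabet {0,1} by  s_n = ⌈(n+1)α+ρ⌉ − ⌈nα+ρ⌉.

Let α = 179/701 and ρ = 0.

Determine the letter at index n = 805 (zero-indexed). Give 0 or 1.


0

(n+1)α + ρ = (806·179) / 701 = 144274/701
nα + ρ     = (805·179) / 701 = 144095/701
⌈144274/701⌉ = 206,  ⌈144095/701⌉ = 206
s_{805} = 206 − 206 = 0


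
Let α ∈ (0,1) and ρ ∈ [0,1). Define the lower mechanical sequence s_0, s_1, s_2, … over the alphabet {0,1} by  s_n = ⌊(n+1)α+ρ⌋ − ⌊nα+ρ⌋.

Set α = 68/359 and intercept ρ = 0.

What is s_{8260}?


(n+1)α + ρ = (8261·68) / 359 = 561748/359
nα + ρ     = (8260·68) / 359 = 561680/359
⌊561748/359⌋ = 1564,  ⌊561680/359⌋ = 1564
s_{8260} = 1564 − 1564 = 0

0


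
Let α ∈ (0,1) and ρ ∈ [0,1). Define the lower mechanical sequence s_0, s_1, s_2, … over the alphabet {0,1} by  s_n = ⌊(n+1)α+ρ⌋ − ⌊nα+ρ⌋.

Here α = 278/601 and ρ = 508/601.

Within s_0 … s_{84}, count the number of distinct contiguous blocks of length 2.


3

t_n = ⌊(n·278+508)/601⌋ for n = 0 … 85:
  n=0…9: ⌊508/601⌋=0 ⌊786/601⌋=1 ⌊1064/601⌋=1 ⌊1342/601⌋=2 ⌊1620/601⌋=2 ⌊1898/601⌋=3 ⌊2176/601⌋=3 ⌊2454/601⌋=4 ⌊2732/601⌋=4 ⌊3010/601⌋=5
  n=10…19: ⌊3288/601⌋=5 ⌊3566/601⌋=5 ⌊3844/601⌋=6 ⌊4122/601⌋=6 ⌊4400/601⌋=7 ⌊4678/601⌋=7 ⌊4956/601⌋=8 ⌊5234/601⌋=8 ⌊5512/601⌋=9 ⌊5790/601⌋=9
  n=20…29: ⌊6068/601⌋=10 ⌊6346/601⌋=10 ⌊6624/601⌋=11 ⌊6902/601⌋=11 ⌊7180/601⌋=11 ⌊7458/601⌋=12 ⌊7736/601⌋=12 ⌊8014/601⌋=13 ⌊8292/601⌋=13 ⌊8570/601⌋=14
  n=30…39: ⌊8848/601⌋=14 ⌊9126/601⌋=15 ⌊9404/601⌋=15 ⌊9682/601⌋=16 ⌊9960/601⌋=16 ⌊10238/601⌋=17 ⌊10516/601⌋=17 ⌊10794/601⌋=17 ⌊11072/601⌋=18 ⌊11350/601⌋=18
  n=40…49: ⌊11628/601⌋=19 ⌊11906/601⌋=19 ⌊12184/601⌋=20 ⌊12462/601⌋=20 ⌊12740/601⌋=21 ⌊13018/601⌋=21 ⌊13296/601⌋=22 ⌊13574/601⌋=22 ⌊13852/601⌋=23 ⌊14130/601⌋=23
  n=50…59: ⌊14408/601⌋=23 ⌊14686/601⌋=24 ⌊14964/601⌋=24 ⌊15242/601⌋=25 ⌊15520/601⌋=25 ⌊15798/601⌋=26 ⌊16076/601⌋=26 ⌊16354/601⌋=27 ⌊16632/601⌋=27 ⌊16910/601⌋=28
  n=60…69: ⌊17188/601⌋=28 ⌊17466/601⌋=29 ⌊17744/601⌋=29 ⌊18022/601⌋=29 ⌊18300/601⌋=30 ⌊18578/601⌋=30 ⌊18856/601⌋=31 ⌊19134/601⌋=31 ⌊19412/601⌋=32 ⌊19690/601⌋=32
  n=70…79: ⌊19968/601⌋=33 ⌊20246/601⌋=33 ⌊20524/601⌋=34 ⌊20802/601⌋=34 ⌊21080/601⌋=35 ⌊21358/601⌋=35 ⌊21636/601⌋=36 ⌊21914/601⌋=36 ⌊22192/601⌋=36 ⌊22470/601⌋=37
  n=80…85: ⌊22748/601⌋=37 ⌊23026/601⌋=38 ⌊23304/601⌋=38 ⌊23582/601⌋=39 ⌊23860/601⌋=39 ⌊24138/601⌋=40
s_n = t_(n+1) − t_n for n = 0 … 84 gives
prefix = 1010101010010101010101001010101010100101010101010010101010101001010101010101001010101
slide a length-2 window over [0..1] … [83..84] (84 windows); first occurrence of each distinct factor:
  [  0..  1] 10
  [  1..  2] 01
  [  9.. 10] 00
  (the other 81 windows repeat one of these)
distinct factors: {00, 01, 10}
count = 3  (Sturmian bound for length 2 is 3)


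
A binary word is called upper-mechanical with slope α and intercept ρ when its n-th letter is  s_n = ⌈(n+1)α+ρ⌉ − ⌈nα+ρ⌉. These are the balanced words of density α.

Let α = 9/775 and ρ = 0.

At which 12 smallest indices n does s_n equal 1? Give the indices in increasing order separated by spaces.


0 86 172 258 344 430 516 602 688 775 861 947

n=0: ⌈9/775⌉−⌈0/775⌉ = 1−0 = 1  ← one
n=1: ⌈18/775⌉−⌈9/775⌉ = 1−1 = 0
n=2: ⌈27/775⌉−⌈18/775⌉ = 1−1 = 0
  …
n=86: ⌈783/775⌉−⌈774/775⌉ = 2−1 = 1  ← one
n=87: ⌈792/775⌉−⌈783/775⌉ = 2−2 = 0
n=88: ⌈801/775⌉−⌈792/775⌉ = 2−2 = 0
  …
n=172: ⌈1557/775⌉−⌈1548/775⌉ = 3−2 = 1  ← one
n=173: ⌈1566/775⌉−⌈1557/775⌉ = 3−3 = 0
n=174: ⌈1575/775⌉−⌈1566/775⌉ = 3−3 = 0
  …
n=258: ⌈2331/775⌉−⌈2322/775⌉ = 4−3 = 1  ← one
n=259: ⌈2340/775⌉−⌈2331/775⌉ = 4−4 = 0
n=260: ⌈2349/775⌉−⌈2340/775⌉ = 4−4 = 0
  …
n=344: ⌈3105/775⌉−⌈3096/775⌉ = 5−4 = 1  ← one
n=345: ⌈3114/775⌉−⌈3105/775⌉ = 5−5 = 0
n=346: ⌈3123/775⌉−⌈3114/775⌉ = 5−5 = 0
  …
n=430: ⌈3879/775⌉−⌈3870/775⌉ = 6−5 = 1  ← one
n=431: ⌈3888/775⌉−⌈3879/775⌉ = 6−6 = 0
n=432: ⌈3897/775⌉−⌈3888/775⌉ = 6−6 = 0
  …
n=516: ⌈4653/775⌉−⌈4644/775⌉ = 7−6 = 1  ← one
n=517: ⌈4662/775⌉−⌈4653/775⌉ = 7−7 = 0
n=518: ⌈4671/775⌉−⌈4662/775⌉ = 7−7 = 0
  …
n=602: ⌈5427/775⌉−⌈5418/775⌉ = 8−7 = 1  ← one
n=603: ⌈5436/775⌉−⌈5427/775⌉ = 8−8 = 0
n=604: ⌈5445/775⌉−⌈5436/775⌉ = 8−8 = 0
  …
n=688: ⌈6201/775⌉−⌈6192/775⌉ = 9−8 = 1  ← one
n=689: ⌈6210/775⌉−⌈6201/775⌉ = 9−9 = 0
n=690: ⌈6219/775⌉−⌈6210/775⌉ = 9−9 = 0
  …
n=775: ⌈6984/775⌉−⌈6975/775⌉ = 10−9 = 1  ← one
n=776: ⌈6993/775⌉−⌈6984/775⌉ = 10−10 = 0
n=777: ⌈7002/775⌉−⌈6993/775⌉ = 10−10 = 0
  …
n=861: ⌈7758/775⌉−⌈7749/775⌉ = 11−10 = 1  ← one
n=862: ⌈7767/775⌉−⌈7758/775⌉ = 11−11 = 0
n=863: ⌈7776/775⌉−⌈7767/775⌉ = 11−11 = 0
  …
n=947: ⌈8532/775⌉−⌈8523/775⌉ = 12−11 = 1  ← one
positions of the first 12 ones: 0 86 172 258 344 430 516 602 688 775 861 947


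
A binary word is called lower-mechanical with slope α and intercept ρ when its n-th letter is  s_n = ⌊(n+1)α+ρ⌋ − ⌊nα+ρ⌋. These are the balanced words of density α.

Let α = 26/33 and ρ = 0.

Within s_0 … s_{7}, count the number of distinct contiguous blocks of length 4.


t_n = ⌊(n·26)/33⌋ for n = 0 … 8:
  n=0…8: ⌊0/33⌋=0 ⌊26/33⌋=0 ⌊52/33⌋=1 ⌊78/33⌋=2 ⌊104/33⌋=3 ⌊130/33⌋=3 ⌊156/33⌋=4 ⌊182/33⌋=5 ⌊208/33⌋=6
s_n = t_(n+1) − t_n for n = 0 … 7 gives
prefix = 01110111
slide a length-4 window over [0..3] … [4..7] (5 windows); first occurrence of each distinct factor:
  [  0..  3] 0111
  [  1..  4] 1110
  [  2..  5] 1101
  [  3..  6] 1011
  (the other 1 window repeats one of these)
distinct factors: {0111, 1011, 1101, 1110}
count = 4  (Sturmian bound for length 4 is 5)

4


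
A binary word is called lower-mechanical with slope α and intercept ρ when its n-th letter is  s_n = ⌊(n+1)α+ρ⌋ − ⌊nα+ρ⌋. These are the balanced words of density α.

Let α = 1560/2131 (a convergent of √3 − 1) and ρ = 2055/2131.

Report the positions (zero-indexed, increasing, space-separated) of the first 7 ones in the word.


0 1 2 4 5 6 8

n=0: ⌊3615/2131⌋−⌊2055/2131⌋ = 1−0 = 1  ← one
n=1: ⌊5175/2131⌋−⌊3615/2131⌋ = 2−1 = 1  ← one
n=2: ⌊6735/2131⌋−⌊5175/2131⌋ = 3−2 = 1  ← one
n=3: ⌊8295/2131⌋−⌊6735/2131⌋ = 3−3 = 0
n=4: ⌊9855/2131⌋−⌊8295/2131⌋ = 4−3 = 1  ← one
n=5: ⌊11415/2131⌋−⌊9855/2131⌋ = 5−4 = 1  ← one
n=6: ⌊12975/2131⌋−⌊11415/2131⌋ = 6−5 = 1  ← one
n=7: ⌊14535/2131⌋−⌊12975/2131⌋ = 6−6 = 0
n=8: ⌊16095/2131⌋−⌊14535/2131⌋ = 7−6 = 1  ← one
positions of the first 7 ones: 0 1 2 4 5 6 8


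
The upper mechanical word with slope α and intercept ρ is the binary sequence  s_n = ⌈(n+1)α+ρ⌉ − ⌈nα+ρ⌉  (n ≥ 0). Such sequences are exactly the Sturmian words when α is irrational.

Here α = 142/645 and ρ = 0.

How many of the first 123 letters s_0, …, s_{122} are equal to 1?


#1s = Σ_{n=0}^{122} s_n = Σ_{n=0}^{122} (⌈(n+1)α+ρ⌉ − ⌈nα+ρ⌉)
the sum telescopes: every ⌈nα+ρ⌉ with 0 < n < 123 appears once with + and once with −, leaving ⌈123α+ρ⌉ − ⌈0·α+ρ⌉
123α + ρ = (123·142) / 645 = 17466/645
ρ = 0/645
⌈17466/645⌉ = 28,  ⌈0/645⌉ = 0
#1s = 28 − 0 = 28

28


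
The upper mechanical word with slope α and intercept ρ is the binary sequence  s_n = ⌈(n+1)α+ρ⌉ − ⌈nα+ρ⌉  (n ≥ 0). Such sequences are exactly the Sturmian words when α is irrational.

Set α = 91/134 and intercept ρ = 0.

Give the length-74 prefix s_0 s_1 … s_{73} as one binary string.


n=0: ⌈(1·91)/134⌉ − ⌈(0·91)/134⌉ = ⌈91/134⌉ − ⌈0/134⌉ = 1 − 0 = 1
n=1: ⌈(2·91)/134⌉ − ⌈(1·91)/134⌉ = ⌈182/134⌉ − ⌈91/134⌉ = 2 − 1 = 1
n=2: ⌈(3·91)/134⌉ − ⌈(2·91)/134⌉ = ⌈273/134⌉ − ⌈182/134⌉ = 3 − 2 = 1
n=3: ⌈(4·91)/134⌉ − ⌈(3·91)/134⌉ = ⌈364/134⌉ − ⌈273/134⌉ = 3 − 3 = 0
n=4: ⌈(5·91)/134⌉ − ⌈(4·91)/134⌉ = ⌈455/134⌉ − ⌈364/134⌉ = 4 − 3 = 1
n=5: ⌈(6·91)/134⌉ − ⌈(5·91)/134⌉ = ⌈546/134⌉ − ⌈455/134⌉ = 5 − 4 = 1
n=6: ⌈(7·91)/134⌉ − ⌈(6·91)/134⌉ = ⌈637/134⌉ − ⌈546/134⌉ = 5 − 5 = 0
n=7: ⌈(8·91)/134⌉ − ⌈(7·91)/134⌉ = ⌈728/134⌉ − ⌈637/134⌉ = 6 − 5 = 1
n=8: ⌈(9·91)/134⌉ − ⌈(8·91)/134⌉ = ⌈819/134⌉ − ⌈728/134⌉ = 7 − 6 = 1
n=9: ⌈(10·91)/134⌉ − ⌈(9·91)/134⌉ = ⌈910/134⌉ − ⌈819/134⌉ = 7 − 7 = 0
n=10: ⌈(11·91)/134⌉ − ⌈(10·91)/134⌉ = ⌈1001/134⌉ − ⌈910/134⌉ = 8 − 7 = 1
n=11: ⌈(12·91)/134⌉ − ⌈(11·91)/134⌉ = ⌈1092/134⌉ − ⌈1001/134⌉ = 9 − 8 = 1
n=12: ⌈(13·91)/134⌉ − ⌈(12·91)/134⌉ = ⌈1183/134⌉ − ⌈1092/134⌉ = 9 − 9 = 0
n=13: ⌈(14·91)/134⌉ − ⌈(13·91)/134⌉ = ⌈1274/134⌉ − ⌈1183/134⌉ = 10 − 9 = 1
n=14: ⌈(15·91)/134⌉ − ⌈(14·91)/134⌉ = ⌈1365/134⌉ − ⌈1274/134⌉ = 11 − 10 = 1
n=15: ⌈(16·91)/134⌉ − ⌈(15·91)/134⌉ = ⌈1456/134⌉ − ⌈1365/134⌉ = 11 − 11 = 0
n=16: ⌈(17·91)/134⌉ − ⌈(16·91)/134⌉ = ⌈1547/134⌉ − ⌈1456/134⌉ = 12 − 11 = 1
n=17: ⌈(18·91)/134⌉ − ⌈(17·91)/134⌉ = ⌈1638/134⌉ − ⌈1547/134⌉ = 13 − 12 = 1
n=18: ⌈(19·91)/134⌉ − ⌈(18·91)/134⌉ = ⌈1729/134⌉ − ⌈1638/134⌉ = 13 − 13 = 0
n=19: ⌈(20·91)/134⌉ − ⌈(19·91)/134⌉ = ⌈1820/134⌉ − ⌈1729/134⌉ = 14 − 13 = 1
n=20: ⌈(21·91)/134⌉ − ⌈(20·91)/134⌉ = ⌈1911/134⌉ − ⌈1820/134⌉ = 15 − 14 = 1
n=21: ⌈(22·91)/134⌉ − ⌈(21·91)/134⌉ = ⌈2002/134⌉ − ⌈1911/134⌉ = 15 − 15 = 0
n=22: ⌈(23·91)/134⌉ − ⌈(22·91)/134⌉ = ⌈2093/134⌉ − ⌈2002/134⌉ = 16 − 15 = 1
n=23: ⌈(24·91)/134⌉ − ⌈(23·91)/134⌉ = ⌈2184/134⌉ − ⌈2093/134⌉ = 17 − 16 = 1
n=24: ⌈(25·91)/134⌉ − ⌈(24·91)/134⌉ = ⌈2275/134⌉ − ⌈2184/134⌉ = 17 − 17 = 0
n=25: ⌈(26·91)/134⌉ − ⌈(25·91)/134⌉ = ⌈2366/134⌉ − ⌈2275/134⌉ = 18 − 17 = 1
n=26: ⌈(27·91)/134⌉ − ⌈(26·91)/134⌉ = ⌈2457/134⌉ − ⌈2366/134⌉ = 19 − 18 = 1
n=27: ⌈(28·91)/134⌉ − ⌈(27·91)/134⌉ = ⌈2548/134⌉ − ⌈2457/134⌉ = 20 − 19 = 1
n=28: ⌈(29·91)/134⌉ − ⌈(28·91)/134⌉ = ⌈2639/134⌉ − ⌈2548/134⌉ = 20 − 20 = 0
n=29: ⌈(30·91)/134⌉ − ⌈(29·91)/134⌉ = ⌈2730/134⌉ − ⌈2639/134⌉ = 21 − 20 = 1
n=30: ⌈(31·91)/134⌉ − ⌈(30·91)/134⌉ = ⌈2821/134⌉ − ⌈2730/134⌉ = 22 − 21 = 1
n=31: ⌈(32·91)/134⌉ − ⌈(31·91)/134⌉ = ⌈2912/134⌉ − ⌈2821/134⌉ = 22 − 22 = 0
n=32: ⌈(33·91)/134⌉ − ⌈(32·91)/134⌉ = ⌈3003/134⌉ − ⌈2912/134⌉ = 23 − 22 = 1
n=33: ⌈(34·91)/134⌉ − ⌈(33·91)/134⌉ = ⌈3094/134⌉ − ⌈3003/134⌉ = 24 − 23 = 1
n=34: ⌈(35·91)/134⌉ − ⌈(34·91)/134⌉ = ⌈3185/134⌉ − ⌈3094/134⌉ = 24 − 24 = 0
n=35: ⌈(36·91)/134⌉ − ⌈(35·91)/134⌉ = ⌈3276/134⌉ − ⌈3185/134⌉ = 25 − 24 = 1
n=36: ⌈(37·91)/134⌉ − ⌈(36·91)/134⌉ = ⌈3367/134⌉ − ⌈3276/134⌉ = 26 − 25 = 1
n=37: ⌈(38·91)/134⌉ − ⌈(37·91)/134⌉ = ⌈3458/134⌉ − ⌈3367/134⌉ = 26 − 26 = 0
n=38: ⌈(39·91)/134⌉ − ⌈(38·91)/134⌉ = ⌈3549/134⌉ − ⌈3458/134⌉ = 27 − 26 = 1
n=39: ⌈(40·91)/134⌉ − ⌈(39·91)/134⌉ = ⌈3640/134⌉ − ⌈3549/134⌉ = 28 − 27 = 1
n=40: ⌈(41·91)/134⌉ − ⌈(40·91)/134⌉ = ⌈3731/134⌉ − ⌈3640/134⌉ = 28 − 28 = 0
n=41: ⌈(42·91)/134⌉ − ⌈(41·91)/134⌉ = ⌈3822/134⌉ − ⌈3731/134⌉ = 29 − 28 = 1
n=42: ⌈(43·91)/134⌉ − ⌈(42·91)/134⌉ = ⌈3913/134⌉ − ⌈3822/134⌉ = 30 − 29 = 1
n=43: ⌈(44·91)/134⌉ − ⌈(43·91)/134⌉ = ⌈4004/134⌉ − ⌈3913/134⌉ = 30 − 30 = 0
n=44: ⌈(45·91)/134⌉ − ⌈(44·91)/134⌉ = ⌈4095/134⌉ − ⌈4004/134⌉ = 31 − 30 = 1
n=45: ⌈(46·91)/134⌉ − ⌈(45·91)/134⌉ = ⌈4186/134⌉ − ⌈4095/134⌉ = 32 − 31 = 1
n=46: ⌈(47·91)/134⌉ − ⌈(46·91)/134⌉ = ⌈4277/134⌉ − ⌈4186/134⌉ = 32 − 32 = 0
n=47: ⌈(48·91)/134⌉ − ⌈(47·91)/134⌉ = ⌈4368/134⌉ − ⌈4277/134⌉ = 33 − 32 = 1
n=48: ⌈(49·91)/134⌉ − ⌈(48·91)/134⌉ = ⌈4459/134⌉ − ⌈4368/134⌉ = 34 − 33 = 1
n=49: ⌈(50·91)/134⌉ − ⌈(49·91)/134⌉ = ⌈4550/134⌉ − ⌈4459/134⌉ = 34 − 34 = 0
n=50: ⌈(51·91)/134⌉ − ⌈(50·91)/134⌉ = ⌈4641/134⌉ − ⌈4550/134⌉ = 35 − 34 = 1
n=51: ⌈(52·91)/134⌉ − ⌈(51·91)/134⌉ = ⌈4732/134⌉ − ⌈4641/134⌉ = 36 − 35 = 1
n=52: ⌈(53·91)/134⌉ − ⌈(52·91)/134⌉ = ⌈4823/134⌉ − ⌈4732/134⌉ = 36 − 36 = 0
n=53: ⌈(54·91)/134⌉ − ⌈(53·91)/134⌉ = ⌈4914/134⌉ − ⌈4823/134⌉ = 37 − 36 = 1
n=54: ⌈(55·91)/134⌉ − ⌈(54·91)/134⌉ = ⌈5005/134⌉ − ⌈4914/134⌉ = 38 − 37 = 1
n=55: ⌈(56·91)/134⌉ − ⌈(55·91)/134⌉ = ⌈5096/134⌉ − ⌈5005/134⌉ = 39 − 38 = 1
n=56: ⌈(57·91)/134⌉ − ⌈(56·91)/134⌉ = ⌈5187/134⌉ − ⌈5096/134⌉ = 39 − 39 = 0
n=57: ⌈(58·91)/134⌉ − ⌈(57·91)/134⌉ = ⌈5278/134⌉ − ⌈5187/134⌉ = 40 − 39 = 1
n=58: ⌈(59·91)/134⌉ − ⌈(58·91)/134⌉ = ⌈5369/134⌉ − ⌈5278/134⌉ = 41 − 40 = 1
n=59: ⌈(60·91)/134⌉ − ⌈(59·91)/134⌉ = ⌈5460/134⌉ − ⌈5369/134⌉ = 41 − 41 = 0
n=60: ⌈(61·91)/134⌉ − ⌈(60·91)/134⌉ = ⌈5551/134⌉ − ⌈5460/134⌉ = 42 − 41 = 1
n=61: ⌈(62·91)/134⌉ − ⌈(61·91)/134⌉ = ⌈5642/134⌉ − ⌈5551/134⌉ = 43 − 42 = 1
n=62: ⌈(63·91)/134⌉ − ⌈(62·91)/134⌉ = ⌈5733/134⌉ − ⌈5642/134⌉ = 43 − 43 = 0
n=63: ⌈(64·91)/134⌉ − ⌈(63·91)/134⌉ = ⌈5824/134⌉ − ⌈5733/134⌉ = 44 − 43 = 1
n=64: ⌈(65·91)/134⌉ − ⌈(64·91)/134⌉ = ⌈5915/134⌉ − ⌈5824/134⌉ = 45 − 44 = 1
n=65: ⌈(66·91)/134⌉ − ⌈(65·91)/134⌉ = ⌈6006/134⌉ − ⌈5915/134⌉ = 45 − 45 = 0
n=66: ⌈(67·91)/134⌉ − ⌈(66·91)/134⌉ = ⌈6097/134⌉ − ⌈6006/134⌉ = 46 − 45 = 1
n=67: ⌈(68·91)/134⌉ − ⌈(67·91)/134⌉ = ⌈6188/134⌉ − ⌈6097/134⌉ = 47 − 46 = 1
n=68: ⌈(69·91)/134⌉ − ⌈(68·91)/134⌉ = ⌈6279/134⌉ − ⌈6188/134⌉ = 47 − 47 = 0
n=69: ⌈(70·91)/134⌉ − ⌈(69·91)/134⌉ = ⌈6370/134⌉ − ⌈6279/134⌉ = 48 − 47 = 1
n=70: ⌈(71·91)/134⌉ − ⌈(70·91)/134⌉ = ⌈6461/134⌉ − ⌈6370/134⌉ = 49 − 48 = 1
n=71: ⌈(72·91)/134⌉ − ⌈(71·91)/134⌉ = ⌈6552/134⌉ − ⌈6461/134⌉ = 49 − 49 = 0
n=72: ⌈(73·91)/134⌉ − ⌈(72·91)/134⌉ = ⌈6643/134⌉ − ⌈6552/134⌉ = 50 − 49 = 1
n=73: ⌈(74·91)/134⌉ − ⌈(73·91)/134⌉ = ⌈6734/134⌉ − ⌈6643/134⌉ = 51 − 50 = 1

11101101101101101101101101110110110110110110110110110111011011011011011011


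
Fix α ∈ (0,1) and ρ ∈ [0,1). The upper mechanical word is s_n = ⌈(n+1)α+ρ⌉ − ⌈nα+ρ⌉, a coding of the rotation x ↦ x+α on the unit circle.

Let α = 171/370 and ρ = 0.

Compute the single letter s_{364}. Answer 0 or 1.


(n+1)α + ρ = (365·171) / 370 = 62415/370
nα + ρ     = (364·171) / 370 = 62244/370
⌈62415/370⌉ = 169,  ⌈62244/370⌉ = 169
s_{364} = 169 − 169 = 0

0


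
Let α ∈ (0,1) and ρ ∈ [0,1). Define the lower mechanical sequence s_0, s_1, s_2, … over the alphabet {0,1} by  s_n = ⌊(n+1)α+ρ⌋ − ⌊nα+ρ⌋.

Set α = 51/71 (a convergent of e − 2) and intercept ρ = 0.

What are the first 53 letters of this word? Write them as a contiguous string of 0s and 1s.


n=0: ⌊(1·51)/71⌋ − ⌊(0·51)/71⌋ = ⌊51/71⌋ − ⌊0/71⌋ = 0 − 0 = 0
n=1: ⌊(2·51)/71⌋ − ⌊(1·51)/71⌋ = ⌊102/71⌋ − ⌊51/71⌋ = 1 − 0 = 1
n=2: ⌊(3·51)/71⌋ − ⌊(2·51)/71⌋ = ⌊153/71⌋ − ⌊102/71⌋ = 2 − 1 = 1
n=3: ⌊(4·51)/71⌋ − ⌊(3·51)/71⌋ = ⌊204/71⌋ − ⌊153/71⌋ = 2 − 2 = 0
n=4: ⌊(5·51)/71⌋ − ⌊(4·51)/71⌋ = ⌊255/71⌋ − ⌊204/71⌋ = 3 − 2 = 1
n=5: ⌊(6·51)/71⌋ − ⌊(5·51)/71⌋ = ⌊306/71⌋ − ⌊255/71⌋ = 4 − 3 = 1
n=6: ⌊(7·51)/71⌋ − ⌊(6·51)/71⌋ = ⌊357/71⌋ − ⌊306/71⌋ = 5 − 4 = 1
n=7: ⌊(8·51)/71⌋ − ⌊(7·51)/71⌋ = ⌊408/71⌋ − ⌊357/71⌋ = 5 − 5 = 0
n=8: ⌊(9·51)/71⌋ − ⌊(8·51)/71⌋ = ⌊459/71⌋ − ⌊408/71⌋ = 6 − 5 = 1
n=9: ⌊(10·51)/71⌋ − ⌊(9·51)/71⌋ = ⌊510/71⌋ − ⌊459/71⌋ = 7 − 6 = 1
n=10: ⌊(11·51)/71⌋ − ⌊(10·51)/71⌋ = ⌊561/71⌋ − ⌊510/71⌋ = 7 − 7 = 0
n=11: ⌊(12·51)/71⌋ − ⌊(11·51)/71⌋ = ⌊612/71⌋ − ⌊561/71⌋ = 8 − 7 = 1
n=12: ⌊(13·51)/71⌋ − ⌊(12·51)/71⌋ = ⌊663/71⌋ − ⌊612/71⌋ = 9 − 8 = 1
n=13: ⌊(14·51)/71⌋ − ⌊(13·51)/71⌋ = ⌊714/71⌋ − ⌊663/71⌋ = 10 − 9 = 1
n=14: ⌊(15·51)/71⌋ − ⌊(14·51)/71⌋ = ⌊765/71⌋ − ⌊714/71⌋ = 10 − 10 = 0
n=15: ⌊(16·51)/71⌋ − ⌊(15·51)/71⌋ = ⌊816/71⌋ − ⌊765/71⌋ = 11 − 10 = 1
n=16: ⌊(17·51)/71⌋ − ⌊(16·51)/71⌋ = ⌊867/71⌋ − ⌊816/71⌋ = 12 − 11 = 1
n=17: ⌊(18·51)/71⌋ − ⌊(17·51)/71⌋ = ⌊918/71⌋ − ⌊867/71⌋ = 12 − 12 = 0
n=18: ⌊(19·51)/71⌋ − ⌊(18·51)/71⌋ = ⌊969/71⌋ − ⌊918/71⌋ = 13 − 12 = 1
n=19: ⌊(20·51)/71⌋ − ⌊(19·51)/71⌋ = ⌊1020/71⌋ − ⌊969/71⌋ = 14 − 13 = 1
n=20: ⌊(21·51)/71⌋ − ⌊(20·51)/71⌋ = ⌊1071/71⌋ − ⌊1020/71⌋ = 15 − 14 = 1
n=21: ⌊(22·51)/71⌋ − ⌊(21·51)/71⌋ = ⌊1122/71⌋ − ⌊1071/71⌋ = 15 − 15 = 0
n=22: ⌊(23·51)/71⌋ − ⌊(22·51)/71⌋ = ⌊1173/71⌋ − ⌊1122/71⌋ = 16 − 15 = 1
n=23: ⌊(24·51)/71⌋ − ⌊(23·51)/71⌋ = ⌊1224/71⌋ − ⌊1173/71⌋ = 17 − 16 = 1
n=24: ⌊(25·51)/71⌋ − ⌊(24·51)/71⌋ = ⌊1275/71⌋ − ⌊1224/71⌋ = 17 − 17 = 0
n=25: ⌊(26·51)/71⌋ − ⌊(25·51)/71⌋ = ⌊1326/71⌋ − ⌊1275/71⌋ = 18 − 17 = 1
n=26: ⌊(27·51)/71⌋ − ⌊(26·51)/71⌋ = ⌊1377/71⌋ − ⌊1326/71⌋ = 19 − 18 = 1
n=27: ⌊(28·51)/71⌋ − ⌊(27·51)/71⌋ = ⌊1428/71⌋ − ⌊1377/71⌋ = 20 − 19 = 1
n=28: ⌊(29·51)/71⌋ − ⌊(28·51)/71⌋ = ⌊1479/71⌋ − ⌊1428/71⌋ = 20 − 20 = 0
n=29: ⌊(30·51)/71⌋ − ⌊(29·51)/71⌋ = ⌊1530/71⌋ − ⌊1479/71⌋ = 21 − 20 = 1
n=30: ⌊(31·51)/71⌋ − ⌊(30·51)/71⌋ = ⌊1581/71⌋ − ⌊1530/71⌋ = 22 − 21 = 1
n=31: ⌊(32·51)/71⌋ − ⌊(31·51)/71⌋ = ⌊1632/71⌋ − ⌊1581/71⌋ = 22 − 22 = 0
n=32: ⌊(33·51)/71⌋ − ⌊(32·51)/71⌋ = ⌊1683/71⌋ − ⌊1632/71⌋ = 23 − 22 = 1
n=33: ⌊(34·51)/71⌋ − ⌊(33·51)/71⌋ = ⌊1734/71⌋ − ⌊1683/71⌋ = 24 − 23 = 1
n=34: ⌊(35·51)/71⌋ − ⌊(34·51)/71⌋ = ⌊1785/71⌋ − ⌊1734/71⌋ = 25 − 24 = 1
n=35: ⌊(36·51)/71⌋ − ⌊(35·51)/71⌋ = ⌊1836/71⌋ − ⌊1785/71⌋ = 25 − 25 = 0
n=36: ⌊(37·51)/71⌋ − ⌊(36·51)/71⌋ = ⌊1887/71⌋ − ⌊1836/71⌋ = 26 − 25 = 1
n=37: ⌊(38·51)/71⌋ − ⌊(37·51)/71⌋ = ⌊1938/71⌋ − ⌊1887/71⌋ = 27 − 26 = 1
n=38: ⌊(39·51)/71⌋ − ⌊(38·51)/71⌋ = ⌊1989/71⌋ − ⌊1938/71⌋ = 28 − 27 = 1
n=39: ⌊(40·51)/71⌋ − ⌊(39·51)/71⌋ = ⌊2040/71⌋ − ⌊1989/71⌋ = 28 − 28 = 0
n=40: ⌊(41·51)/71⌋ − ⌊(40·51)/71⌋ = ⌊2091/71⌋ − ⌊2040/71⌋ = 29 − 28 = 1
n=41: ⌊(42·51)/71⌋ − ⌊(41·51)/71⌋ = ⌊2142/71⌋ − ⌊2091/71⌋ = 30 − 29 = 1
n=42: ⌊(43·51)/71⌋ − ⌊(42·51)/71⌋ = ⌊2193/71⌋ − ⌊2142/71⌋ = 30 − 30 = 0
n=43: ⌊(44·51)/71⌋ − ⌊(43·51)/71⌋ = ⌊2244/71⌋ − ⌊2193/71⌋ = 31 − 30 = 1
n=44: ⌊(45·51)/71⌋ − ⌊(44·51)/71⌋ = ⌊2295/71⌋ − ⌊2244/71⌋ = 32 − 31 = 1
n=45: ⌊(46·51)/71⌋ − ⌊(45·51)/71⌋ = ⌊2346/71⌋ − ⌊2295/71⌋ = 33 − 32 = 1
n=46: ⌊(47·51)/71⌋ − ⌊(46·51)/71⌋ = ⌊2397/71⌋ − ⌊2346/71⌋ = 33 − 33 = 0
n=47: ⌊(48·51)/71⌋ − ⌊(47·51)/71⌋ = ⌊2448/71⌋ − ⌊2397/71⌋ = 34 − 33 = 1
n=48: ⌊(49·51)/71⌋ − ⌊(48·51)/71⌋ = ⌊2499/71⌋ − ⌊2448/71⌋ = 35 − 34 = 1
n=49: ⌊(50·51)/71⌋ − ⌊(49·51)/71⌋ = ⌊2550/71⌋ − ⌊2499/71⌋ = 35 − 35 = 0
n=50: ⌊(51·51)/71⌋ − ⌊(50·51)/71⌋ = ⌊2601/71⌋ − ⌊2550/71⌋ = 36 − 35 = 1
n=51: ⌊(52·51)/71⌋ − ⌊(51·51)/71⌋ = ⌊2652/71⌋ − ⌊2601/71⌋ = 37 − 36 = 1
n=52: ⌊(53·51)/71⌋ − ⌊(52·51)/71⌋ = ⌊2703/71⌋ − ⌊2652/71⌋ = 38 − 37 = 1

01101110110111011011101101110110111011101101110110111


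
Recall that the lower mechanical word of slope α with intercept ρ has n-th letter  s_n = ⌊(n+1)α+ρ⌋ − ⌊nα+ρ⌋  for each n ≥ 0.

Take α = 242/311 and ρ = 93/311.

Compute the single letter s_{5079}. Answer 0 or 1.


1

(n+1)α + ρ = (5080·242 + 93) / 311 = 1229453/311
nα + ρ     = (5079·242 + 93) / 311 = 1229211/311
⌊1229453/311⌋ = 3953,  ⌊1229211/311⌋ = 3952
s_{5079} = 3953 − 3952 = 1


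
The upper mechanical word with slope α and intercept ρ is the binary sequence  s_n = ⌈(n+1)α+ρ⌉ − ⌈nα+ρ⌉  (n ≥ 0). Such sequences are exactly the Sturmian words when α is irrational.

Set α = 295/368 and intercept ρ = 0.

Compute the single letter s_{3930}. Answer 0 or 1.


(n+1)α + ρ = (3931·295) / 368 = 1159645/368
nα + ρ     = (3930·295) / 368 = 1159350/368
⌈1159645/368⌉ = 3152,  ⌈1159350/368⌉ = 3151
s_{3930} = 3152 − 3151 = 1

1


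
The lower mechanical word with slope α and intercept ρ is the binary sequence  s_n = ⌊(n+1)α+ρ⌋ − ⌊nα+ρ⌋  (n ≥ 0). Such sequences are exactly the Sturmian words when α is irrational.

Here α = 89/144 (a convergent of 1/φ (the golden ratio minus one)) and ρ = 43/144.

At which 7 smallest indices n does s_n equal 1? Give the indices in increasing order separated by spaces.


n=0: ⌊132/144⌋−⌊43/144⌋ = 0−0 = 0
n=1: ⌊221/144⌋−⌊132/144⌋ = 1−0 = 1  ← one
n=2: ⌊310/144⌋−⌊221/144⌋ = 2−1 = 1  ← one
n=3: ⌊399/144⌋−⌊310/144⌋ = 2−2 = 0
n=4: ⌊488/144⌋−⌊399/144⌋ = 3−2 = 1  ← one
n=5: ⌊577/144⌋−⌊488/144⌋ = 4−3 = 1  ← one
n=6: ⌊666/144⌋−⌊577/144⌋ = 4−4 = 0
n=7: ⌊755/144⌋−⌊666/144⌋ = 5−4 = 1  ← one
n=8: ⌊844/144⌋−⌊755/144⌋ = 5−5 = 0
n=9: ⌊933/144⌋−⌊844/144⌋ = 6−5 = 1  ← one
n=10: ⌊1022/144⌋−⌊933/144⌋ = 7−6 = 1  ← one
positions of the first 7 ones: 1 2 4 5 7 9 10

1 2 4 5 7 9 10


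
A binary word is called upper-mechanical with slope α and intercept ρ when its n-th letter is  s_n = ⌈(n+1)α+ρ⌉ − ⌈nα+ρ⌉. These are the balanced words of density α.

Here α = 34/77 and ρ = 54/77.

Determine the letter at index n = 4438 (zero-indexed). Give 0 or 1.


0

(n+1)α + ρ = (4439·34 + 54) / 77 = 150980/77
nα + ρ     = (4438·34 + 54) / 77 = 150946/77
⌈150980/77⌉ = 1961,  ⌈150946/77⌉ = 1961
s_{4438} = 1961 − 1961 = 0


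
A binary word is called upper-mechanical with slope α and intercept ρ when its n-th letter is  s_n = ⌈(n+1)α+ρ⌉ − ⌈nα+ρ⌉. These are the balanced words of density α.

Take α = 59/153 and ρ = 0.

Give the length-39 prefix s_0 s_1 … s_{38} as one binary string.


n=0: ⌈(1·59)/153⌉ − ⌈(0·59)/153⌉ = ⌈59/153⌉ − ⌈0/153⌉ = 1 − 0 = 1
n=1: ⌈(2·59)/153⌉ − ⌈(1·59)/153⌉ = ⌈118/153⌉ − ⌈59/153⌉ = 1 − 1 = 0
n=2: ⌈(3·59)/153⌉ − ⌈(2·59)/153⌉ = ⌈177/153⌉ − ⌈118/153⌉ = 2 − 1 = 1
n=3: ⌈(4·59)/153⌉ − ⌈(3·59)/153⌉ = ⌈236/153⌉ − ⌈177/153⌉ = 2 − 2 = 0
n=4: ⌈(5·59)/153⌉ − ⌈(4·59)/153⌉ = ⌈295/153⌉ − ⌈236/153⌉ = 2 − 2 = 0
n=5: ⌈(6·59)/153⌉ − ⌈(5·59)/153⌉ = ⌈354/153⌉ − ⌈295/153⌉ = 3 − 2 = 1
n=6: ⌈(7·59)/153⌉ − ⌈(6·59)/153⌉ = ⌈413/153⌉ − ⌈354/153⌉ = 3 − 3 = 0
n=7: ⌈(8·59)/153⌉ − ⌈(7·59)/153⌉ = ⌈472/153⌉ − ⌈413/153⌉ = 4 − 3 = 1
n=8: ⌈(9·59)/153⌉ − ⌈(8·59)/153⌉ = ⌈531/153⌉ − ⌈472/153⌉ = 4 − 4 = 0
n=9: ⌈(10·59)/153⌉ − ⌈(9·59)/153⌉ = ⌈590/153⌉ − ⌈531/153⌉ = 4 − 4 = 0
n=10: ⌈(11·59)/153⌉ − ⌈(10·59)/153⌉ = ⌈649/153⌉ − ⌈590/153⌉ = 5 − 4 = 1
n=11: ⌈(12·59)/153⌉ − ⌈(11·59)/153⌉ = ⌈708/153⌉ − ⌈649/153⌉ = 5 − 5 = 0
n=12: ⌈(13·59)/153⌉ − ⌈(12·59)/153⌉ = ⌈767/153⌉ − ⌈708/153⌉ = 6 − 5 = 1
n=13: ⌈(14·59)/153⌉ − ⌈(13·59)/153⌉ = ⌈826/153⌉ − ⌈767/153⌉ = 6 − 6 = 0
n=14: ⌈(15·59)/153⌉ − ⌈(14·59)/153⌉ = ⌈885/153⌉ − ⌈826/153⌉ = 6 − 6 = 0
n=15: ⌈(16·59)/153⌉ − ⌈(15·59)/153⌉ = ⌈944/153⌉ − ⌈885/153⌉ = 7 − 6 = 1
n=16: ⌈(17·59)/153⌉ − ⌈(16·59)/153⌉ = ⌈1003/153⌉ − ⌈944/153⌉ = 7 − 7 = 0
n=17: ⌈(18·59)/153⌉ − ⌈(17·59)/153⌉ = ⌈1062/153⌉ − ⌈1003/153⌉ = 7 − 7 = 0
n=18: ⌈(19·59)/153⌉ − ⌈(18·59)/153⌉ = ⌈1121/153⌉ − ⌈1062/153⌉ = 8 − 7 = 1
n=19: ⌈(20·59)/153⌉ − ⌈(19·59)/153⌉ = ⌈1180/153⌉ − ⌈1121/153⌉ = 8 − 8 = 0
n=20: ⌈(21·59)/153⌉ − ⌈(20·59)/153⌉ = ⌈1239/153⌉ − ⌈1180/153⌉ = 9 − 8 = 1
n=21: ⌈(22·59)/153⌉ − ⌈(21·59)/153⌉ = ⌈1298/153⌉ − ⌈1239/153⌉ = 9 − 9 = 0
n=22: ⌈(23·59)/153⌉ − ⌈(22·59)/153⌉ = ⌈1357/153⌉ − ⌈1298/153⌉ = 9 − 9 = 0
n=23: ⌈(24·59)/153⌉ − ⌈(23·59)/153⌉ = ⌈1416/153⌉ − ⌈1357/153⌉ = 10 − 9 = 1
n=24: ⌈(25·59)/153⌉ − ⌈(24·59)/153⌉ = ⌈1475/153⌉ − ⌈1416/153⌉ = 10 − 10 = 0
n=25: ⌈(26·59)/153⌉ − ⌈(25·59)/153⌉ = ⌈1534/153⌉ − ⌈1475/153⌉ = 11 − 10 = 1
n=26: ⌈(27·59)/153⌉ − ⌈(26·59)/153⌉ = ⌈1593/153⌉ − ⌈1534/153⌉ = 11 − 11 = 0
n=27: ⌈(28·59)/153⌉ − ⌈(27·59)/153⌉ = ⌈1652/153⌉ − ⌈1593/153⌉ = 11 − 11 = 0
n=28: ⌈(29·59)/153⌉ − ⌈(28·59)/153⌉ = ⌈1711/153⌉ − ⌈1652/153⌉ = 12 − 11 = 1
n=29: ⌈(30·59)/153⌉ − ⌈(29·59)/153⌉ = ⌈1770/153⌉ − ⌈1711/153⌉ = 12 − 12 = 0
n=30: ⌈(31·59)/153⌉ − ⌈(30·59)/153⌉ = ⌈1829/153⌉ − ⌈1770/153⌉ = 12 − 12 = 0
n=31: ⌈(32·59)/153⌉ − ⌈(31·59)/153⌉ = ⌈1888/153⌉ − ⌈1829/153⌉ = 13 − 12 = 1
n=32: ⌈(33·59)/153⌉ − ⌈(32·59)/153⌉ = ⌈1947/153⌉ − ⌈1888/153⌉ = 13 − 13 = 0
n=33: ⌈(34·59)/153⌉ − ⌈(33·59)/153⌉ = ⌈2006/153⌉ − ⌈1947/153⌉ = 14 − 13 = 1
n=34: ⌈(35·59)/153⌉ − ⌈(34·59)/153⌉ = ⌈2065/153⌉ − ⌈2006/153⌉ = 14 − 14 = 0
n=35: ⌈(36·59)/153⌉ − ⌈(35·59)/153⌉ = ⌈2124/153⌉ − ⌈2065/153⌉ = 14 − 14 = 0
n=36: ⌈(37·59)/153⌉ − ⌈(36·59)/153⌉ = ⌈2183/153⌉ − ⌈2124/153⌉ = 15 − 14 = 1
n=37: ⌈(38·59)/153⌉ − ⌈(37·59)/153⌉ = ⌈2242/153⌉ − ⌈2183/153⌉ = 15 − 15 = 0
n=38: ⌈(39·59)/153⌉ − ⌈(38·59)/153⌉ = ⌈2301/153⌉ − ⌈2242/153⌉ = 16 − 15 = 1

101001010010100100101001010010010100101


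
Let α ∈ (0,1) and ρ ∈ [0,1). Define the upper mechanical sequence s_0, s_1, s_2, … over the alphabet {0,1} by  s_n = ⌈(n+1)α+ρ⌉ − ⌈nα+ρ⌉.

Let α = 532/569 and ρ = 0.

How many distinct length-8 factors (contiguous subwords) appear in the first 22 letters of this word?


t_n = ⌈(n·532)/569⌉ for n = 0 … 22:
  n=0…9: ⌈0/569⌉=0 ⌈532/569⌉=1 ⌈1064/569⌉=2 ⌈1596/569⌉=3 ⌈2128/569⌉=4 ⌈2660/569⌉=5 ⌈3192/569⌉=6 ⌈3724/569⌉=7 ⌈4256/569⌉=8 ⌈4788/569⌉=9
  n=10…19: ⌈5320/569⌉=10 ⌈5852/569⌉=11 ⌈6384/569⌉=12 ⌈6916/569⌉=13 ⌈7448/569⌉=14 ⌈7980/569⌉=15 ⌈8512/569⌉=15 ⌈9044/569⌉=16 ⌈9576/569⌉=17 ⌈10108/569⌉=18
  n=20…22: ⌈10640/569⌉=19 ⌈11172/569⌉=20 ⌈11704/569⌉=21
s_n = t_(n+1) − t_n for n = 0 … 21 gives
prefix = 1111111111111110111111
slide a length-8 window over [0..7] … [14..21] (15 windows); first occurrence of each distinct factor:
  [  0..  7] 11111111
  [  8.. 15] 11111110
  [  9.. 16] 11111101
  [ 10.. 17] 11111011
  [ 11.. 18] 11110111
  [ 12.. 19] 11101111
  [ 13.. 20] 11011111
  [ 14.. 21] 10111111
  (the other 7 windows repeat one of these)
distinct factors: {10111111, 11011111, 11101111, 11110111, 11111011, 11111101, 11111110, 11111111}
count = 8  (Sturmian bound for length 8 is 9)

8


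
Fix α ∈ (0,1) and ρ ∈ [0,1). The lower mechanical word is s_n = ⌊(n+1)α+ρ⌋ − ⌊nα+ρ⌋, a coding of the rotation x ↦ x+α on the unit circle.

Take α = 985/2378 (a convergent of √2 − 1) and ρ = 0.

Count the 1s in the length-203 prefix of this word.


#1s = Σ_{n=0}^{202} s_n = Σ_{n=0}^{202} (⌊(n+1)α+ρ⌋ − ⌊nα+ρ⌋)
the sum telescopes: every ⌊nα+ρ⌋ with 0 < n < 203 appears once with + and once with −, leaving ⌊203α+ρ⌋ − ⌊0·α+ρ⌋
203α + ρ = (203·985) / 2378 = 199955/2378
ρ = 0/2378
⌊199955/2378⌋ = 84,  ⌊0/2378⌋ = 0
#1s = 84 − 0 = 84

84


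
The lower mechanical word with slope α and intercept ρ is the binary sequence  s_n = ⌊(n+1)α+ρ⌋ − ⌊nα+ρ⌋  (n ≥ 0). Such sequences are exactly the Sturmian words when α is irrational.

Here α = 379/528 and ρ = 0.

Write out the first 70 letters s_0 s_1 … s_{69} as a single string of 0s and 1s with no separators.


n=0: ⌊(1·379)/528⌋ − ⌊(0·379)/528⌋ = ⌊379/528⌋ − ⌊0/528⌋ = 0 − 0 = 0
n=1: ⌊(2·379)/528⌋ − ⌊(1·379)/528⌋ = ⌊758/528⌋ − ⌊379/528⌋ = 1 − 0 = 1
n=2: ⌊(3·379)/528⌋ − ⌊(2·379)/528⌋ = ⌊1137/528⌋ − ⌊758/528⌋ = 2 − 1 = 1
n=3: ⌊(4·379)/528⌋ − ⌊(3·379)/528⌋ = ⌊1516/528⌋ − ⌊1137/528⌋ = 2 − 2 = 0
n=4: ⌊(5·379)/528⌋ − ⌊(4·379)/528⌋ = ⌊1895/528⌋ − ⌊1516/528⌋ = 3 − 2 = 1
n=5: ⌊(6·379)/528⌋ − ⌊(5·379)/528⌋ = ⌊2274/528⌋ − ⌊1895/528⌋ = 4 − 3 = 1
n=6: ⌊(7·379)/528⌋ − ⌊(6·379)/528⌋ = ⌊2653/528⌋ − ⌊2274/528⌋ = 5 − 4 = 1
n=7: ⌊(8·379)/528⌋ − ⌊(7·379)/528⌋ = ⌊3032/528⌋ − ⌊2653/528⌋ = 5 − 5 = 0
n=8: ⌊(9·379)/528⌋ − ⌊(8·379)/528⌋ = ⌊3411/528⌋ − ⌊3032/528⌋ = 6 − 5 = 1
n=9: ⌊(10·379)/528⌋ − ⌊(9·379)/528⌋ = ⌊3790/528⌋ − ⌊3411/528⌋ = 7 − 6 = 1
n=10: ⌊(11·379)/528⌋ − ⌊(10·379)/528⌋ = ⌊4169/528⌋ − ⌊3790/528⌋ = 7 − 7 = 0
n=11: ⌊(12·379)/528⌋ − ⌊(11·379)/528⌋ = ⌊4548/528⌋ − ⌊4169/528⌋ = 8 − 7 = 1
n=12: ⌊(13·379)/528⌋ − ⌊(12·379)/528⌋ = ⌊4927/528⌋ − ⌊4548/528⌋ = 9 − 8 = 1
n=13: ⌊(14·379)/528⌋ − ⌊(13·379)/528⌋ = ⌊5306/528⌋ − ⌊4927/528⌋ = 10 − 9 = 1
n=14: ⌊(15·379)/528⌋ − ⌊(14·379)/528⌋ = ⌊5685/528⌋ − ⌊5306/528⌋ = 10 − 10 = 0
n=15: ⌊(16·379)/528⌋ − ⌊(15·379)/528⌋ = ⌊6064/528⌋ − ⌊5685/528⌋ = 11 − 10 = 1
n=16: ⌊(17·379)/528⌋ − ⌊(16·379)/528⌋ = ⌊6443/528⌋ − ⌊6064/528⌋ = 12 − 11 = 1
n=17: ⌊(18·379)/528⌋ − ⌊(17·379)/528⌋ = ⌊6822/528⌋ − ⌊6443/528⌋ = 12 − 12 = 0
n=18: ⌊(19·379)/528⌋ − ⌊(18·379)/528⌋ = ⌊7201/528⌋ − ⌊6822/528⌋ = 13 − 12 = 1
n=19: ⌊(20·379)/528⌋ − ⌊(19·379)/528⌋ = ⌊7580/528⌋ − ⌊7201/528⌋ = 14 − 13 = 1
n=20: ⌊(21·379)/528⌋ − ⌊(20·379)/528⌋ = ⌊7959/528⌋ − ⌊7580/528⌋ = 15 − 14 = 1
n=21: ⌊(22·379)/528⌋ − ⌊(21·379)/528⌋ = ⌊8338/528⌋ − ⌊7959/528⌋ = 15 − 15 = 0
n=22: ⌊(23·379)/528⌋ − ⌊(22·379)/528⌋ = ⌊8717/528⌋ − ⌊8338/528⌋ = 16 − 15 = 1
n=23: ⌊(24·379)/528⌋ − ⌊(23·379)/528⌋ = ⌊9096/528⌋ − ⌊8717/528⌋ = 17 − 16 = 1
n=24: ⌊(25·379)/528⌋ − ⌊(24·379)/528⌋ = ⌊9475/528⌋ − ⌊9096/528⌋ = 17 − 17 = 0
n=25: ⌊(26·379)/528⌋ − ⌊(25·379)/528⌋ = ⌊9854/528⌋ − ⌊9475/528⌋ = 18 − 17 = 1
n=26: ⌊(27·379)/528⌋ − ⌊(26·379)/528⌋ = ⌊10233/528⌋ − ⌊9854/528⌋ = 19 − 18 = 1
n=27: ⌊(28·379)/528⌋ − ⌊(27·379)/528⌋ = ⌊10612/528⌋ − ⌊10233/528⌋ = 20 − 19 = 1
n=28: ⌊(29·379)/528⌋ − ⌊(28·379)/528⌋ = ⌊10991/528⌋ − ⌊10612/528⌋ = 20 − 20 = 0
n=29: ⌊(30·379)/528⌋ − ⌊(29·379)/528⌋ = ⌊11370/528⌋ − ⌊10991/528⌋ = 21 − 20 = 1
n=30: ⌊(31·379)/528⌋ − ⌊(30·379)/528⌋ = ⌊11749/528⌋ − ⌊11370/528⌋ = 22 − 21 = 1
n=31: ⌊(32·379)/528⌋ − ⌊(31·379)/528⌋ = ⌊12128/528⌋ − ⌊11749/528⌋ = 22 − 22 = 0
n=32: ⌊(33·379)/528⌋ − ⌊(32·379)/528⌋ = ⌊12507/528⌋ − ⌊12128/528⌋ = 23 − 22 = 1
n=33: ⌊(34·379)/528⌋ − ⌊(33·379)/528⌋ = ⌊12886/528⌋ − ⌊12507/528⌋ = 24 − 23 = 1
n=34: ⌊(35·379)/528⌋ − ⌊(34·379)/528⌋ = ⌊13265/528⌋ − ⌊12886/528⌋ = 25 − 24 = 1
n=35: ⌊(36·379)/528⌋ − ⌊(35·379)/528⌋ = ⌊13644/528⌋ − ⌊13265/528⌋ = 25 − 25 = 0
n=36: ⌊(37·379)/528⌋ − ⌊(36·379)/528⌋ = ⌊14023/528⌋ − ⌊13644/528⌋ = 26 − 25 = 1
n=37: ⌊(38·379)/528⌋ − ⌊(37·379)/528⌋ = ⌊14402/528⌋ − ⌊14023/528⌋ = 27 − 26 = 1
n=38: ⌊(39·379)/528⌋ − ⌊(38·379)/528⌋ = ⌊14781/528⌋ − ⌊14402/528⌋ = 27 − 27 = 0
n=39: ⌊(40·379)/528⌋ − ⌊(39·379)/528⌋ = ⌊15160/528⌋ − ⌊14781/528⌋ = 28 − 27 = 1
n=40: ⌊(41·379)/528⌋ − ⌊(40·379)/528⌋ = ⌊15539/528⌋ − ⌊15160/528⌋ = 29 − 28 = 1
n=41: ⌊(42·379)/528⌋ − ⌊(41·379)/528⌋ = ⌊15918/528⌋ − ⌊15539/528⌋ = 30 − 29 = 1
n=42: ⌊(43·379)/528⌋ − ⌊(42·379)/528⌋ = ⌊16297/528⌋ − ⌊15918/528⌋ = 30 − 30 = 0
n=43: ⌊(44·379)/528⌋ − ⌊(43·379)/528⌋ = ⌊16676/528⌋ − ⌊16297/528⌋ = 31 − 30 = 1
n=44: ⌊(45·379)/528⌋ − ⌊(44·379)/528⌋ = ⌊17055/528⌋ − ⌊16676/528⌋ = 32 − 31 = 1
n=45: ⌊(46·379)/528⌋ − ⌊(45·379)/528⌋ = ⌊17434/528⌋ − ⌊17055/528⌋ = 33 − 32 = 1
n=46: ⌊(47·379)/528⌋ − ⌊(46·379)/528⌋ = ⌊17813/528⌋ − ⌊17434/528⌋ = 33 − 33 = 0
n=47: ⌊(48·379)/528⌋ − ⌊(47·379)/528⌋ = ⌊18192/528⌋ − ⌊17813/528⌋ = 34 − 33 = 1
n=48: ⌊(49·379)/528⌋ − ⌊(48·379)/528⌋ = ⌊18571/528⌋ − ⌊18192/528⌋ = 35 − 34 = 1
n=49: ⌊(50·379)/528⌋ − ⌊(49·379)/528⌋ = ⌊18950/528⌋ − ⌊18571/528⌋ = 35 − 35 = 0
n=50: ⌊(51·379)/528⌋ − ⌊(50·379)/528⌋ = ⌊19329/528⌋ − ⌊18950/528⌋ = 36 − 35 = 1
n=51: ⌊(52·379)/528⌋ − ⌊(51·379)/528⌋ = ⌊19708/528⌋ − ⌊19329/528⌋ = 37 − 36 = 1
n=52: ⌊(53·379)/528⌋ − ⌊(52·379)/528⌋ = ⌊20087/528⌋ − ⌊19708/528⌋ = 38 − 37 = 1
n=53: ⌊(54·379)/528⌋ − ⌊(53·379)/528⌋ = ⌊20466/528⌋ − ⌊20087/528⌋ = 38 − 38 = 0
n=54: ⌊(55·379)/528⌋ − ⌊(54·379)/528⌋ = ⌊20845/528⌋ − ⌊20466/528⌋ = 39 − 38 = 1
n=55: ⌊(56·379)/528⌋ − ⌊(55·379)/528⌋ = ⌊21224/528⌋ − ⌊20845/528⌋ = 40 − 39 = 1
n=56: ⌊(57·379)/528⌋ − ⌊(56·379)/528⌋ = ⌊21603/528⌋ − ⌊21224/528⌋ = 40 − 40 = 0
n=57: ⌊(58·379)/528⌋ − ⌊(57·379)/528⌋ = ⌊21982/528⌋ − ⌊21603/528⌋ = 41 − 40 = 1
n=58: ⌊(59·379)/528⌋ − ⌊(58·379)/528⌋ = ⌊22361/528⌋ − ⌊21982/528⌋ = 42 − 41 = 1
n=59: ⌊(60·379)/528⌋ − ⌊(59·379)/528⌋ = ⌊22740/528⌋ − ⌊22361/528⌋ = 43 − 42 = 1
n=60: ⌊(61·379)/528⌋ − ⌊(60·379)/528⌋ = ⌊23119/528⌋ − ⌊22740/528⌋ = 43 − 43 = 0
n=61: ⌊(62·379)/528⌋ − ⌊(61·379)/528⌋ = ⌊23498/528⌋ − ⌊23119/528⌋ = 44 − 43 = 1
n=62: ⌊(63·379)/528⌋ − ⌊(62·379)/528⌋ = ⌊23877/528⌋ − ⌊23498/528⌋ = 45 − 44 = 1
n=63: ⌊(64·379)/528⌋ − ⌊(63·379)/528⌋ = ⌊24256/528⌋ − ⌊23877/528⌋ = 45 − 45 = 0
n=64: ⌊(65·379)/528⌋ − ⌊(64·379)/528⌋ = ⌊24635/528⌋ − ⌊24256/528⌋ = 46 − 45 = 1
n=65: ⌊(66·379)/528⌋ − ⌊(65·379)/528⌋ = ⌊25014/528⌋ − ⌊24635/528⌋ = 47 − 46 = 1
n=66: ⌊(67·379)/528⌋ − ⌊(66·379)/528⌋ = ⌊25393/528⌋ − ⌊25014/528⌋ = 48 − 47 = 1
n=67: ⌊(68·379)/528⌋ − ⌊(67·379)/528⌋ = ⌊25772/528⌋ − ⌊25393/528⌋ = 48 − 48 = 0
n=68: ⌊(69·379)/528⌋ − ⌊(68·379)/528⌋ = ⌊26151/528⌋ − ⌊25772/528⌋ = 49 − 48 = 1
n=69: ⌊(70·379)/528⌋ − ⌊(69·379)/528⌋ = ⌊26530/528⌋ − ⌊26151/528⌋ = 50 − 49 = 1

0110111011011101101110110111011011101101110111011011101101110110111011


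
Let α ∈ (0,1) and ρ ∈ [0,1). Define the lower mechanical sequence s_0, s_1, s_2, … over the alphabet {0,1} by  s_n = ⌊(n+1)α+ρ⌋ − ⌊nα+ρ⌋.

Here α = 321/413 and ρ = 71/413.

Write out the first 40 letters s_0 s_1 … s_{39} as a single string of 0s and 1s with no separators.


n=0: ⌊(1·321+71)/413⌋ − ⌊(0·321+71)/413⌋ = ⌊392/413⌋ − ⌊71/413⌋ = 0 − 0 = 0
n=1: ⌊(2·321+71)/413⌋ − ⌊(1·321+71)/413⌋ = ⌊713/413⌋ − ⌊392/413⌋ = 1 − 0 = 1
n=2: ⌊(3·321+71)/413⌋ − ⌊(2·321+71)/413⌋ = ⌊1034/413⌋ − ⌊713/413⌋ = 2 − 1 = 1
n=3: ⌊(4·321+71)/413⌋ − ⌊(3·321+71)/413⌋ = ⌊1355/413⌋ − ⌊1034/413⌋ = 3 − 2 = 1
n=4: ⌊(5·321+71)/413⌋ − ⌊(4·321+71)/413⌋ = ⌊1676/413⌋ − ⌊1355/413⌋ = 4 − 3 = 1
n=5: ⌊(6·321+71)/413⌋ − ⌊(5·321+71)/413⌋ = ⌊1997/413⌋ − ⌊1676/413⌋ = 4 − 4 = 0
n=6: ⌊(7·321+71)/413⌋ − ⌊(6·321+71)/413⌋ = ⌊2318/413⌋ − ⌊1997/413⌋ = 5 − 4 = 1
n=7: ⌊(8·321+71)/413⌋ − ⌊(7·321+71)/413⌋ = ⌊2639/413⌋ − ⌊2318/413⌋ = 6 − 5 = 1
n=8: ⌊(9·321+71)/413⌋ − ⌊(8·321+71)/413⌋ = ⌊2960/413⌋ − ⌊2639/413⌋ = 7 − 6 = 1
n=9: ⌊(10·321+71)/413⌋ − ⌊(9·321+71)/413⌋ = ⌊3281/413⌋ − ⌊2960/413⌋ = 7 − 7 = 0
n=10: ⌊(11·321+71)/413⌋ − ⌊(10·321+71)/413⌋ = ⌊3602/413⌋ − ⌊3281/413⌋ = 8 − 7 = 1
n=11: ⌊(12·321+71)/413⌋ − ⌊(11·321+71)/413⌋ = ⌊3923/413⌋ − ⌊3602/413⌋ = 9 − 8 = 1
n=12: ⌊(13·321+71)/413⌋ − ⌊(12·321+71)/413⌋ = ⌊4244/413⌋ − ⌊3923/413⌋ = 10 − 9 = 1
n=13: ⌊(14·321+71)/413⌋ − ⌊(13·321+71)/413⌋ = ⌊4565/413⌋ − ⌊4244/413⌋ = 11 − 10 = 1
n=14: ⌊(15·321+71)/413⌋ − ⌊(14·321+71)/413⌋ = ⌊4886/413⌋ − ⌊4565/413⌋ = 11 − 11 = 0
n=15: ⌊(16·321+71)/413⌋ − ⌊(15·321+71)/413⌋ = ⌊5207/413⌋ − ⌊4886/413⌋ = 12 − 11 = 1
n=16: ⌊(17·321+71)/413⌋ − ⌊(16·321+71)/413⌋ = ⌊5528/413⌋ − ⌊5207/413⌋ = 13 − 12 = 1
n=17: ⌊(18·321+71)/413⌋ − ⌊(17·321+71)/413⌋ = ⌊5849/413⌋ − ⌊5528/413⌋ = 14 − 13 = 1
n=18: ⌊(19·321+71)/413⌋ − ⌊(18·321+71)/413⌋ = ⌊6170/413⌋ − ⌊5849/413⌋ = 14 − 14 = 0
n=19: ⌊(20·321+71)/413⌋ − ⌊(19·321+71)/413⌋ = ⌊6491/413⌋ − ⌊6170/413⌋ = 15 − 14 = 1
n=20: ⌊(21·321+71)/413⌋ − ⌊(20·321+71)/413⌋ = ⌊6812/413⌋ − ⌊6491/413⌋ = 16 − 15 = 1
n=21: ⌊(22·321+71)/413⌋ − ⌊(21·321+71)/413⌋ = ⌊7133/413⌋ − ⌊6812/413⌋ = 17 − 16 = 1
n=22: ⌊(23·321+71)/413⌋ − ⌊(22·321+71)/413⌋ = ⌊7454/413⌋ − ⌊7133/413⌋ = 18 − 17 = 1
n=23: ⌊(24·321+71)/413⌋ − ⌊(23·321+71)/413⌋ = ⌊7775/413⌋ − ⌊7454/413⌋ = 18 − 18 = 0
n=24: ⌊(25·321+71)/413⌋ − ⌊(24·321+71)/413⌋ = ⌊8096/413⌋ − ⌊7775/413⌋ = 19 − 18 = 1
n=25: ⌊(26·321+71)/413⌋ − ⌊(25·321+71)/413⌋ = ⌊8417/413⌋ − ⌊8096/413⌋ = 20 − 19 = 1
n=26: ⌊(27·321+71)/413⌋ − ⌊(26·321+71)/413⌋ = ⌊8738/413⌋ − ⌊8417/413⌋ = 21 − 20 = 1
n=27: ⌊(28·321+71)/413⌋ − ⌊(27·321+71)/413⌋ = ⌊9059/413⌋ − ⌊8738/413⌋ = 21 − 21 = 0
n=28: ⌊(29·321+71)/413⌋ − ⌊(28·321+71)/413⌋ = ⌊9380/413⌋ − ⌊9059/413⌋ = 22 − 21 = 1
n=29: ⌊(30·321+71)/413⌋ − ⌊(29·321+71)/413⌋ = ⌊9701/413⌋ − ⌊9380/413⌋ = 23 − 22 = 1
n=30: ⌊(31·321+71)/413⌋ − ⌊(30·321+71)/413⌋ = ⌊10022/413⌋ − ⌊9701/413⌋ = 24 − 23 = 1
n=31: ⌊(32·321+71)/413⌋ − ⌊(31·321+71)/413⌋ = ⌊10343/413⌋ − ⌊10022/413⌋ = 25 − 24 = 1
n=32: ⌊(33·321+71)/413⌋ − ⌊(32·321+71)/413⌋ = ⌊10664/413⌋ − ⌊10343/413⌋ = 25 − 25 = 0
n=33: ⌊(34·321+71)/413⌋ − ⌊(33·321+71)/413⌋ = ⌊10985/413⌋ − ⌊10664/413⌋ = 26 − 25 = 1
n=34: ⌊(35·321+71)/413⌋ − ⌊(34·321+71)/413⌋ = ⌊11306/413⌋ − ⌊10985/413⌋ = 27 − 26 = 1
n=35: ⌊(36·321+71)/413⌋ − ⌊(35·321+71)/413⌋ = ⌊11627/413⌋ − ⌊11306/413⌋ = 28 − 27 = 1
n=36: ⌊(37·321+71)/413⌋ − ⌊(36·321+71)/413⌋ = ⌊11948/413⌋ − ⌊11627/413⌋ = 28 − 28 = 0
n=37: ⌊(38·321+71)/413⌋ − ⌊(37·321+71)/413⌋ = ⌊12269/413⌋ − ⌊11948/413⌋ = 29 − 28 = 1
n=38: ⌊(39·321+71)/413⌋ − ⌊(38·321+71)/413⌋ = ⌊12590/413⌋ − ⌊12269/413⌋ = 30 − 29 = 1
n=39: ⌊(40·321+71)/413⌋ − ⌊(39·321+71)/413⌋ = ⌊12911/413⌋ − ⌊12590/413⌋ = 31 − 30 = 1

0111101110111101110111101110111101110111
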